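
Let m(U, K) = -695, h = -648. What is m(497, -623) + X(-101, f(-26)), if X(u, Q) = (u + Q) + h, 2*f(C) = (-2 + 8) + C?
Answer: -1454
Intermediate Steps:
f(C) = 3 + C/2 (f(C) = ((-2 + 8) + C)/2 = (6 + C)/2 = 3 + C/2)
X(u, Q) = -648 + Q + u (X(u, Q) = (u + Q) - 648 = (Q + u) - 648 = -648 + Q + u)
m(497, -623) + X(-101, f(-26)) = -695 + (-648 + (3 + (½)*(-26)) - 101) = -695 + (-648 + (3 - 13) - 101) = -695 + (-648 - 10 - 101) = -695 - 759 = -1454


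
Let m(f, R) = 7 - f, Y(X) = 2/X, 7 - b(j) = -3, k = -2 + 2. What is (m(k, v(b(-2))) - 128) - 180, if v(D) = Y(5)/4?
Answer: -301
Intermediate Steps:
k = 0
b(j) = 10 (b(j) = 7 - 1*(-3) = 7 + 3 = 10)
v(D) = 1/10 (v(D) = (2/5)/4 = (2*(1/5))*(1/4) = (2/5)*(1/4) = 1/10)
(m(k, v(b(-2))) - 128) - 180 = ((7 - 1*0) - 128) - 180 = ((7 + 0) - 128) - 180 = (7 - 128) - 180 = -121 - 180 = -301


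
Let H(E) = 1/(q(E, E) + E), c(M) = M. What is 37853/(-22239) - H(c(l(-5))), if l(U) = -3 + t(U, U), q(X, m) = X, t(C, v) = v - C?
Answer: -68293/44478 ≈ -1.5354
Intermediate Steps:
l(U) = -3 (l(U) = -3 + (U - U) = -3 + 0 = -3)
H(E) = 1/(2*E) (H(E) = 1/(E + E) = 1/(2*E))
37853/(-22239) - H(c(l(-5))) = 37853/(-22239) - 1/(2*(-3)) = 37853*(-1/22239) - (-1)/(2*3) = -37853/22239 - 1*(-1/6) = -37853/22239 + 1/6 = -68293/44478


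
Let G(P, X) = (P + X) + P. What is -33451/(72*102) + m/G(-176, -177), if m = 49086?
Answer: -378183163/3884976 ≈ -97.345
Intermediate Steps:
G(P, X) = X + 2*P
-33451/(72*102) + m/G(-176, -177) = -33451/(72*102) + 49086/(-177 + 2*(-176)) = -33451/7344 + 49086/(-177 - 352) = -33451*1/7344 + 49086/(-529) = -33451/7344 + 49086*(-1/529) = -33451/7344 - 49086/529 = -378183163/3884976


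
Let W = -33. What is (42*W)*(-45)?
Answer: 62370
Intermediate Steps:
(42*W)*(-45) = (42*(-33))*(-45) = -1386*(-45) = 62370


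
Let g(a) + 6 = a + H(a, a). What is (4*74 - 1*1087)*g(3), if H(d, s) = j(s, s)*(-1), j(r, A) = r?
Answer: 4746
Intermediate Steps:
H(d, s) = -s (H(d, s) = s*(-1) = -s)
g(a) = -6 (g(a) = -6 + (a - a) = -6 + 0 = -6)
(4*74 - 1*1087)*g(3) = (4*74 - 1*1087)*(-6) = (296 - 1087)*(-6) = -791*(-6) = 4746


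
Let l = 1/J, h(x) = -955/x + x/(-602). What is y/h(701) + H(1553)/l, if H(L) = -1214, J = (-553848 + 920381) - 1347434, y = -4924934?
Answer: 1271856200818022/1066311 ≈ 1.1928e+9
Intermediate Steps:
J = -980901 (J = 366533 - 1347434 = -980901)
h(x) = -955/x - x/602 (h(x) = -955/x + x*(-1/602) = -955/x - x/602)
l = -1/980901 (l = 1/(-980901) = -1/980901 ≈ -1.0195e-6)
y/h(701) + H(1553)/l = -4924934/(-955/701 - 1/602*701) - 1214/(-1/980901) = -4924934/(-955*1/701 - 701/602) - 1214*(-980901) = -4924934/(-955/701 - 701/602) + 1190813814 = -4924934/(-1066311/422002) + 1190813814 = -4924934*(-422002/1066311) + 1190813814 = 2078331997868/1066311 + 1190813814 = 1271856200818022/1066311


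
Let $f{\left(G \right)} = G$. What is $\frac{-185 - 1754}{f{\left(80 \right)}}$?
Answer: $- \frac{1939}{80} \approx -24.237$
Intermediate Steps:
$\frac{-185 - 1754}{f{\left(80 \right)}} = \frac{-185 - 1754}{80} = \left(-1939\right) \frac{1}{80} = - \frac{1939}{80}$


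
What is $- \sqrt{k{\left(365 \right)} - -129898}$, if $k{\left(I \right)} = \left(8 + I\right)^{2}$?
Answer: $- \sqrt{269027} \approx -518.68$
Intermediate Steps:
$- \sqrt{k{\left(365 \right)} - -129898} = - \sqrt{\left(8 + 365\right)^{2} - -129898} = - \sqrt{373^{2} + 129898} = - \sqrt{139129 + 129898} = - \sqrt{269027}$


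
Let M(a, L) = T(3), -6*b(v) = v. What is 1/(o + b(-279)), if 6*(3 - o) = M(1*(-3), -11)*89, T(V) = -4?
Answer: 6/653 ≈ 0.0091884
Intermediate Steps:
b(v) = -v/6
M(a, L) = -4
o = 187/3 (o = 3 - (-2)*89/3 = 3 - ⅙*(-356) = 3 + 178/3 = 187/3 ≈ 62.333)
1/(o + b(-279)) = 1/(187/3 - ⅙*(-279)) = 1/(187/3 + 93/2) = 1/(653/6) = 6/653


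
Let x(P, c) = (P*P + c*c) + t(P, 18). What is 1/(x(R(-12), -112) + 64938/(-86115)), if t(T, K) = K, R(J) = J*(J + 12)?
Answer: 28705/360570564 ≈ 7.9610e-5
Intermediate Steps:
R(J) = J*(12 + J)
x(P, c) = 18 + P² + c² (x(P, c) = (P*P + c*c) + 18 = (P² + c²) + 18 = 18 + P² + c²)
1/(x(R(-12), -112) + 64938/(-86115)) = 1/((18 + (-12*(12 - 12))² + (-112)²) + 64938/(-86115)) = 1/((18 + (-12*0)² + 12544) + 64938*(-1/86115)) = 1/((18 + 0² + 12544) - 21646/28705) = 1/((18 + 0 + 12544) - 21646/28705) = 1/(12562 - 21646/28705) = 1/(360570564/28705) = 28705/360570564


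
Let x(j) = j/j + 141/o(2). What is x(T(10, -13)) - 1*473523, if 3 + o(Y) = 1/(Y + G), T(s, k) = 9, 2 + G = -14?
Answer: -20363420/43 ≈ -4.7357e+5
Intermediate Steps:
G = -16 (G = -2 - 14 = -16)
o(Y) = -3 + 1/(-16 + Y) (o(Y) = -3 + 1/(Y - 16) = -3 + 1/(-16 + Y))
x(j) = -1931/43 (x(j) = j/j + 141/(((49 - 3*2)/(-16 + 2))) = 1 + 141/(((49 - 6)/(-14))) = 1 + 141/((-1/14*43)) = 1 + 141/(-43/14) = 1 + 141*(-14/43) = 1 - 1974/43 = -1931/43)
x(T(10, -13)) - 1*473523 = -1931/43 - 1*473523 = -1931/43 - 473523 = -20363420/43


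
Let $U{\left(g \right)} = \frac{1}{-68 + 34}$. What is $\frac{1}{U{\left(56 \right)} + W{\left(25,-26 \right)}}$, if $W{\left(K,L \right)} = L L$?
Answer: $\frac{34}{22983} \approx 0.0014794$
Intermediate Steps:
$W{\left(K,L \right)} = L^{2}$
$U{\left(g \right)} = - \frac{1}{34}$ ($U{\left(g \right)} = \frac{1}{-34} = - \frac{1}{34}$)
$\frac{1}{U{\left(56 \right)} + W{\left(25,-26 \right)}} = \frac{1}{- \frac{1}{34} + \left(-26\right)^{2}} = \frac{1}{- \frac{1}{34} + 676} = \frac{1}{\frac{22983}{34}} = \frac{34}{22983}$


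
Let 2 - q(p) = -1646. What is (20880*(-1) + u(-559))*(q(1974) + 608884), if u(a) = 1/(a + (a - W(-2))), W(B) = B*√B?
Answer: -3983504756204974/312483 - 305266*I*√2/312483 ≈ -1.2748e+10 - 1.3816*I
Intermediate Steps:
W(B) = B^(3/2)
q(p) = 1648 (q(p) = 2 - 1*(-1646) = 2 + 1646 = 1648)
u(a) = 1/(2*a + 2*I*√2) (u(a) = 1/(a + (a - (-2)^(3/2))) = 1/(a + (a - (-2)*I*√2)) = 1/(a + (a + 2*I*√2)) = 1/(2*a + 2*I*√2))
(20880*(-1) + u(-559))*(q(1974) + 608884) = (20880*(-1) + 1/(2*(-559 + I*√2)))*(1648 + 608884) = (-20880 + 1/(2*(-559 + I*√2)))*610532 = -12747908160 + 305266/(-559 + I*√2)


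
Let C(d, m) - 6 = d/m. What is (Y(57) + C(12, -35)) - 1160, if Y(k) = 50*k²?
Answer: 5645348/35 ≈ 1.6130e+5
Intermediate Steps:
C(d, m) = 6 + d/m
(Y(57) + C(12, -35)) - 1160 = (50*57² + (6 + 12/(-35))) - 1160 = (50*3249 + (6 + 12*(-1/35))) - 1160 = (162450 + (6 - 12/35)) - 1160 = (162450 + 198/35) - 1160 = 5685948/35 - 1160 = 5645348/35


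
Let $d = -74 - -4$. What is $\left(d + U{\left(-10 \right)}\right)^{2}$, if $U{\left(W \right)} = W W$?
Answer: $900$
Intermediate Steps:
$d = -70$ ($d = -74 + 4 = -70$)
$U{\left(W \right)} = W^{2}$
$\left(d + U{\left(-10 \right)}\right)^{2} = \left(-70 + \left(-10\right)^{2}\right)^{2} = \left(-70 + 100\right)^{2} = 30^{2} = 900$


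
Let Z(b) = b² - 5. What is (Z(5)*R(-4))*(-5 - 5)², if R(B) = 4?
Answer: 8000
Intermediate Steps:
Z(b) = -5 + b²
(Z(5)*R(-4))*(-5 - 5)² = ((-5 + 5²)*4)*(-5 - 5)² = ((-5 + 25)*4)*(-10)² = (20*4)*100 = 80*100 = 8000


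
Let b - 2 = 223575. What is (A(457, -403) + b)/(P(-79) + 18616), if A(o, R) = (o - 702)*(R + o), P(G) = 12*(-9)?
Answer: 210347/18508 ≈ 11.365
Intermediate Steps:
b = 223577 (b = 2 + 223575 = 223577)
P(G) = -108
A(o, R) = (-702 + o)*(R + o)
(A(457, -403) + b)/(P(-79) + 18616) = ((457² - 702*(-403) - 702*457 - 403*457) + 223577)/(-108 + 18616) = ((208849 + 282906 - 320814 - 184171) + 223577)/18508 = (-13230 + 223577)*(1/18508) = 210347*(1/18508) = 210347/18508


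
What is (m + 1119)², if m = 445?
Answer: 2446096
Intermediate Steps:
(m + 1119)² = (445 + 1119)² = 1564² = 2446096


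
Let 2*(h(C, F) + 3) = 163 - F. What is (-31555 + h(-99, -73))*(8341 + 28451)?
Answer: -1156740480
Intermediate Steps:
h(C, F) = 157/2 - F/2 (h(C, F) = -3 + (163 - F)/2 = -3 + (163/2 - F/2) = 157/2 - F/2)
(-31555 + h(-99, -73))*(8341 + 28451) = (-31555 + (157/2 - ½*(-73)))*(8341 + 28451) = (-31555 + (157/2 + 73/2))*36792 = (-31555 + 115)*36792 = -31440*36792 = -1156740480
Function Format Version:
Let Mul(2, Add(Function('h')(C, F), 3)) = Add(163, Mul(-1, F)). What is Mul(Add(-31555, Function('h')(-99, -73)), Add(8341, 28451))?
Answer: -1156740480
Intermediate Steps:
Function('h')(C, F) = Add(Rational(157, 2), Mul(Rational(-1, 2), F)) (Function('h')(C, F) = Add(-3, Mul(Rational(1, 2), Add(163, Mul(-1, F)))) = Add(-3, Add(Rational(163, 2), Mul(Rational(-1, 2), F))) = Add(Rational(157, 2), Mul(Rational(-1, 2), F)))
Mul(Add(-31555, Function('h')(-99, -73)), Add(8341, 28451)) = Mul(Add(-31555, Add(Rational(157, 2), Mul(Rational(-1, 2), -73))), Add(8341, 28451)) = Mul(Add(-31555, Add(Rational(157, 2), Rational(73, 2))), 36792) = Mul(Add(-31555, 115), 36792) = Mul(-31440, 36792) = -1156740480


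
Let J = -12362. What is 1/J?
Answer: -1/12362 ≈ -8.0893e-5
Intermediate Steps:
1/J = 1/(-12362) = -1/12362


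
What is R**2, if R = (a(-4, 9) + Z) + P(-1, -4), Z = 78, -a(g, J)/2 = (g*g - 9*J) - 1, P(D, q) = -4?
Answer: 42436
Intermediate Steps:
a(g, J) = 2 - 2*g**2 + 18*J (a(g, J) = -2*((g*g - 9*J) - 1) = -2*((g**2 - 9*J) - 1) = -2*(-1 + g**2 - 9*J) = 2 - 2*g**2 + 18*J)
R = 206 (R = ((2 - 2*(-4)**2 + 18*9) + 78) - 4 = ((2 - 2*16 + 162) + 78) - 4 = ((2 - 32 + 162) + 78) - 4 = (132 + 78) - 4 = 210 - 4 = 206)
R**2 = 206**2 = 42436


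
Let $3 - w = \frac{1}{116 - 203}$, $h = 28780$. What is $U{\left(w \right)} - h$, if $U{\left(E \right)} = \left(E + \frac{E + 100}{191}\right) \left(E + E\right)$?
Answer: $- \frac{4619524836}{160631} \approx -28759.0$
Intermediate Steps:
$w = \frac{262}{87}$ ($w = 3 - \frac{1}{116 - 203} = 3 - \frac{1}{-87} = 3 - - \frac{1}{87} = 3 + \frac{1}{87} = \frac{262}{87} \approx 3.0115$)
$U{\left(E \right)} = 2 E \left(\frac{100}{191} + \frac{192 E}{191}\right)$ ($U{\left(E \right)} = \left(E + \frac{100 + E}{191}\right) 2 E = \left(E + \left(\frac{100}{191} + \frac{E}{191}\right)\right) 2 E = \left(\frac{100}{191} + \frac{192 E}{191}\right) 2 E = 2 E \left(\frac{100}{191} + \frac{192 E}{191}\right)$)
$U{\left(w \right)} - h = \frac{8}{191} \cdot \frac{262}{87} \left(25 + 48 \cdot \frac{262}{87}\right) - 28780 = \frac{8}{191} \cdot \frac{262}{87} \left(25 + \frac{4192}{29}\right) - 28780 = \frac{8}{191} \cdot \frac{262}{87} \cdot \frac{4917}{29} - 28780 = \frac{3435344}{160631} - 28780 = - \frac{4619524836}{160631}$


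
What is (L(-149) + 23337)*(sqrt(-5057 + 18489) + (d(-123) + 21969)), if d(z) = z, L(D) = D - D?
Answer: 509820102 + 46674*sqrt(3358) ≈ 5.1252e+8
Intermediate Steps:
L(D) = 0
(L(-149) + 23337)*(sqrt(-5057 + 18489) + (d(-123) + 21969)) = (0 + 23337)*(sqrt(-5057 + 18489) + (-123 + 21969)) = 23337*(sqrt(13432) + 21846) = 23337*(2*sqrt(3358) + 21846) = 23337*(21846 + 2*sqrt(3358)) = 509820102 + 46674*sqrt(3358)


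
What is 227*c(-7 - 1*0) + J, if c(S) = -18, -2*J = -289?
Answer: -7883/2 ≈ -3941.5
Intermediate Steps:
J = 289/2 (J = -½*(-289) = 289/2 ≈ 144.50)
227*c(-7 - 1*0) + J = 227*(-18) + 289/2 = -4086 + 289/2 = -7883/2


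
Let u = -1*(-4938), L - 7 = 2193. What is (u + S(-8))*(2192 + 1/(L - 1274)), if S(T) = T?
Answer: 5003439745/463 ≈ 1.0807e+7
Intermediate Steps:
L = 2200 (L = 7 + 2193 = 2200)
u = 4938
(u + S(-8))*(2192 + 1/(L - 1274)) = (4938 - 8)*(2192 + 1/(2200 - 1274)) = 4930*(2192 + 1/926) = 4930*(2029793/926) = 5003439745/463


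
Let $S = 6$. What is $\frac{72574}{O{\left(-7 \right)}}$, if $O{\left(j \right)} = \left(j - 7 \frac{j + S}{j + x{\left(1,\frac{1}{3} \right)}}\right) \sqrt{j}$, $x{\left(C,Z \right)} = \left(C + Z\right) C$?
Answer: $\frac{616879 i \sqrt{7}}{490} \approx 3330.8 i$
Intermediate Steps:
$x{\left(C,Z \right)} = C \left(C + Z\right)$
$O{\left(j \right)} = \sqrt{j} \left(j - \frac{7 \left(6 + j\right)}{\frac{4}{3} + j}\right)$ ($O{\left(j \right)} = \left(j - 7 \frac{j + 6}{j + 1 \left(1 + \frac{1}{3}\right)}\right) \sqrt{j} = \left(j - 7 \frac{6 + j}{j + 1 \left(1 + \frac{1}{3}\right)}\right) \sqrt{j} = \left(j - 7 \frac{6 + j}{j + 1 \cdot \frac{4}{3}}\right) \sqrt{j} = \left(j - 7 \frac{6 + j}{j + \frac{4}{3}}\right) \sqrt{j} = \left(j - 7 \frac{6 + j}{\frac{4}{3} + j}\right) \sqrt{j} = \left(j - \frac{7 \left(6 + j\right)}{\frac{4}{3} + j}\right) \sqrt{j} = \sqrt{j} \left(j - \frac{7 \left(6 + j\right)}{\frac{4}{3} + j}\right)$)
$\frac{72574}{O{\left(-7 \right)}} = \frac{72574}{\sqrt{-7} \frac{1}{4 + 3 \left(-7\right)} \left(-126 - -119 + 3 \left(-7\right)^{2}\right)} = \frac{72574}{i \sqrt{7} \frac{1}{4 - 21} \left(-126 + 119 + 3 \cdot 49\right)} = \frac{72574}{i \sqrt{7} \frac{1}{-17} \left(-126 + 119 + 147\right)} = \frac{72574}{i \sqrt{7} \left(- \frac{1}{17}\right) 140} = \frac{72574}{\left(- \frac{140}{17}\right) i \sqrt{7}} = 72574 \frac{17 i \sqrt{7}}{980} = \frac{616879 i \sqrt{7}}{490}$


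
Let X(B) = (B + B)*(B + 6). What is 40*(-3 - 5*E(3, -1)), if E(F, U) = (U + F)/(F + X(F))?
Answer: -7240/57 ≈ -127.02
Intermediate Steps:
X(B) = 2*B*(6 + B) (X(B) = (2*B)*(6 + B) = 2*B*(6 + B))
E(F, U) = (F + U)/(F + 2*F*(6 + F)) (E(F, U) = (U + F)/(F + 2*F*(6 + F)) = (F + U)/(F + 2*F*(6 + F)))
40*(-3 - 5*E(3, -1)) = 40*(-3 - 5*(3 - 1)/(3*(13 + 2*3))) = 40*(-3 - 5*2/(3*(13 + 6))) = 40*(-3 - 5*2/(3*19)) = 40*(-3 - 5*2/57) = 40*(-3 - 10/57) = 40*(-181/57) = -7240/57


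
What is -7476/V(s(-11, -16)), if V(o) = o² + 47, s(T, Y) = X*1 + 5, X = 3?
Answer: -2492/37 ≈ -67.351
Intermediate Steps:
s(T, Y) = 8 (s(T, Y) = 3*1 + 5 = 3 + 5 = 8)
V(o) = 47 + o²
-7476/V(s(-11, -16)) = -7476/(47 + 8²) = -7476/(47 + 64) = -7476/111 = -7476*1/111 = -2492/37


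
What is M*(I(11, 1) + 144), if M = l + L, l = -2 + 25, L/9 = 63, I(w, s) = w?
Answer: 91450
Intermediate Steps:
L = 567 (L = 9*63 = 567)
l = 23
M = 590 (M = 23 + 567 = 590)
M*(I(11, 1) + 144) = 590*(11 + 144) = 590*155 = 91450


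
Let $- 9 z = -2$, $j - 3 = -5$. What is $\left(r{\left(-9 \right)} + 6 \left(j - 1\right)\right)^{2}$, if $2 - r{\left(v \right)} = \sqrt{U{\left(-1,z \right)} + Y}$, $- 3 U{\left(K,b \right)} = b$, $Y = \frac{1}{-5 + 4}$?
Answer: $\frac{\left(144 + i \sqrt{87}\right)^{2}}{81} \approx 254.93 + 33.164 i$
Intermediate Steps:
$j = -2$ ($j = 3 - 5 = -2$)
$z = \frac{2}{9}$ ($z = \left(- \frac{1}{9}\right) \left(-2\right) = \frac{2}{9} \approx 0.22222$)
$Y = -1$ ($Y = \frac{1}{-1} = -1$)
$U{\left(K,b \right)} = - \frac{b}{3}$
$r{\left(v \right)} = 2 - \frac{i \sqrt{87}}{9}$ ($r{\left(v \right)} = 2 - \sqrt{\left(- \frac{1}{3}\right) \frac{2}{9} - 1} = 2 - \sqrt{- \frac{2}{27} - 1} = 2 - \sqrt{- \frac{29}{27}} = 2 - \frac{i \sqrt{87}}{9}$)
$\left(r{\left(-9 \right)} + 6 \left(j - 1\right)\right)^{2} = \left(\left(2 - \frac{i \sqrt{87}}{9}\right) + 6 \left(-2 - 1\right)\right)^{2} = \left(\left(2 - \frac{i \sqrt{87}}{9}\right) + 6 \left(-3\right)\right)^{2} = \left(\left(2 - \frac{i \sqrt{87}}{9}\right) - 18\right)^{2} = \left(-16 - \frac{i \sqrt{87}}{9}\right)^{2}$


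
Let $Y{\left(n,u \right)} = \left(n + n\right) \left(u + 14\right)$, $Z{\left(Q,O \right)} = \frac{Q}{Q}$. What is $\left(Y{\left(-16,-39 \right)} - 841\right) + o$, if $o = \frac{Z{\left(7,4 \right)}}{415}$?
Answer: $- \frac{17014}{415} \approx -40.998$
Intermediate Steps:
$Z{\left(Q,O \right)} = 1$
$Y{\left(n,u \right)} = 2 n \left(14 + u\right)$
$o = \frac{1}{415}$ ($o = 1 \cdot \frac{1}{415} = \frac{1}{415} \approx 0.0024096$)
$\left(Y{\left(-16,-39 \right)} - 841\right) + o = \left(2 \left(-16\right) \left(14 - 39\right) - 841\right) + \frac{1}{415} = \left(2 \left(-16\right) \left(-25\right) - 841\right) + \frac{1}{415} = \left(800 - 841\right) + \frac{1}{415} = -41 + \frac{1}{415} = - \frac{17014}{415}$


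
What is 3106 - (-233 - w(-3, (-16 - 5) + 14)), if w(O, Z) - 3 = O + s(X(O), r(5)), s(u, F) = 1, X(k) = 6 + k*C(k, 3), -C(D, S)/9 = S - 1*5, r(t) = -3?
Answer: 3340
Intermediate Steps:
C(D, S) = 45 - 9*S (C(D, S) = -9*(S - 1*5) = -9*(S - 5) = -9*(-5 + S) = 45 - 9*S)
X(k) = 6 + 18*k (X(k) = 6 + k*(45 - 9*3) = 6 + k*(45 - 27) = 6 + k*18 = 6 + 18*k)
w(O, Z) = 4 + O (w(O, Z) = 3 + (O + 1) = 3 + (1 + O) = 4 + O)
3106 - (-233 - w(-3, (-16 - 5) + 14)) = 3106 - (-233 - (4 - 3)) = 3106 - (-233 - 1*1) = 3106 - (-233 - 1) = 3106 - 1*(-234) = 3106 + 234 = 3340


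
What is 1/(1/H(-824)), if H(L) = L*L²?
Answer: -559476224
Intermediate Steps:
H(L) = L³
1/(1/H(-824)) = 1/(1/((-824)³)) = 1/(1/(-559476224)) = 1/(-1/559476224) = -559476224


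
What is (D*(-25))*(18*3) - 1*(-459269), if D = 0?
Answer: 459269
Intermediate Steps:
(D*(-25))*(18*3) - 1*(-459269) = (0*(-25))*(18*3) - 1*(-459269) = 0*54 + 459269 = 0 + 459269 = 459269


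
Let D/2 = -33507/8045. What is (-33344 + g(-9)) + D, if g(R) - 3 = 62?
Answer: -267796569/8045 ≈ -33287.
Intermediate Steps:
D = -67014/8045 (D = 2*(-33507/8045) = -67014/8045 ≈ -8.3299)
g(R) = 65 (g(R) = 3 + 62 = 65)
(-33344 + g(-9)) + D = (-33344 + 65) - 67014/8045 = -33279 - 67014/8045 = -267796569/8045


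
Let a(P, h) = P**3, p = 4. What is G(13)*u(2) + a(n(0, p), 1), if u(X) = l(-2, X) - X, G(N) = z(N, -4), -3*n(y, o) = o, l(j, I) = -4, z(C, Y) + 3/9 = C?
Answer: -2116/27 ≈ -78.370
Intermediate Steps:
z(C, Y) = -1/3 + C
n(y, o) = -o/3
G(N) = -1/3 + N
u(X) = -4 - X
G(13)*u(2) + a(n(0, p), 1) = (-1/3 + 13)*(-4 - 1*2) + (-1/3*4)**3 = 38*(-4 - 2)/3 + (-4/3)**3 = (38/3)*(-6) - 64/27 = -76 - 64/27 = -2116/27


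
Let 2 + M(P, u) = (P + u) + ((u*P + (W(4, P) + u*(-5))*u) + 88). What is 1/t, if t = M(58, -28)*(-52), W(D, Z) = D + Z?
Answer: 1/372528 ≈ 2.6844e-6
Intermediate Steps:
M(P, u) = 86 + P + u + P*u + u*(4 + P - 5*u) (M(P, u) = -2 + ((P + u) + ((u*P + ((4 + P) + u*(-5))*u) + 88)) = -2 + ((P + u) + ((P*u + ((4 + P) - 5*u)*u) + 88)) = -2 + ((P + u) + ((P*u + (4 + P - 5*u)*u) + 88)) = -2 + ((P + u) + ((P*u + u*(4 + P - 5*u)) + 88)) = -2 + ((P + u) + (88 + P*u + u*(4 + P - 5*u))) = -2 + (88 + P + u + P*u + u*(4 + P - 5*u)) = 86 + P + u + P*u + u*(4 + P - 5*u))
t = 372528 (t = (86 + 58 - 5*(-28)² + 5*(-28) + 2*58*(-28))*(-52) = (86 + 58 - 5*784 - 140 - 3248)*(-52) = (86 + 58 - 3920 - 140 - 3248)*(-52) = -7164*(-52) = 372528)
1/t = 1/372528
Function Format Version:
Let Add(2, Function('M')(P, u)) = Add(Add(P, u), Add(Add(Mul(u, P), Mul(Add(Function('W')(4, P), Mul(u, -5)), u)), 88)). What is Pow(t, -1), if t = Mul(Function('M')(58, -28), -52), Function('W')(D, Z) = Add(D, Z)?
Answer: Rational(1, 372528) ≈ 2.6844e-6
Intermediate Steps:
Function('M')(P, u) = Add(86, P, u, Mul(P, u), Mul(u, Add(4, P, Mul(-5, u)))) (Function('M')(P, u) = Add(-2, Add(Add(P, u), Add(Add(Mul(u, P), Mul(Add(Add(4, P), Mul(u, -5)), u)), 88))) = Add(-2, Add(Add(P, u), Add(Add(Mul(P, u), Mul(Add(Add(4, P), Mul(-5, u)), u)), 88))) = Add(-2, Add(Add(P, u), Add(Add(Mul(P, u), Mul(Add(4, P, Mul(-5, u)), u)), 88))) = Add(-2, Add(Add(P, u), Add(Add(Mul(P, u), Mul(u, Add(4, P, Mul(-5, u)))), 88))) = Add(-2, Add(Add(P, u), Add(88, Mul(P, u), Mul(u, Add(4, P, Mul(-5, u)))))) = Add(-2, Add(88, P, u, Mul(P, u), Mul(u, Add(4, P, Mul(-5, u))))) = Add(86, P, u, Mul(P, u), Mul(u, Add(4, P, Mul(-5, u)))))
t = 372528 (t = Mul(Add(86, 58, Mul(-5, Pow(-28, 2)), Mul(5, -28), Mul(2, 58, -28)), -52) = Mul(Add(86, 58, Mul(-5, 784), -140, -3248), -52) = Mul(Add(86, 58, -3920, -140, -3248), -52) = Mul(-7164, -52) = 372528)
Pow(t, -1) = Pow(372528, -1) = Rational(1, 372528)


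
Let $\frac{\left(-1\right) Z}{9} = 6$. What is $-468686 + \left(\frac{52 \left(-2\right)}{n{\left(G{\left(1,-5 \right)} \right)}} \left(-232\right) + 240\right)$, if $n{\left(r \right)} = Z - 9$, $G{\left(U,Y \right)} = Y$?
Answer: $- \frac{29536226}{63} \approx -4.6883 \cdot 10^{5}$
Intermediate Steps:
$Z = -54$ ($Z = \left(-9\right) 6 = -54$)
$n{\left(r \right)} = -63$ ($n{\left(r \right)} = -54 - 9 = -63$)
$-468686 + \left(\frac{52 \left(-2\right)}{n{\left(G{\left(1,-5 \right)} \right)}} \left(-232\right) + 240\right) = -468686 + \left(\frac{52 \left(-2\right)}{-63} \left(-232\right) + 240\right) = -468686 + \left(\left(-104\right) \left(- \frac{1}{63}\right) \left(-232\right) + 240\right) = -468686 + \left(\frac{104}{63} \left(-232\right) + 240\right) = -468686 + \left(- \frac{24128}{63} + 240\right) = -468686 - \frac{9008}{63} = - \frac{29536226}{63}$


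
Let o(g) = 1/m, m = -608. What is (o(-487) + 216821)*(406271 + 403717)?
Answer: 26694605835999/152 ≈ 1.7562e+11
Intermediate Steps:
o(g) = -1/608 (o(g) = 1/(-608) = -1/608)
(o(-487) + 216821)*(406271 + 403717) = (-1/608 + 216821)*(406271 + 403717) = (131827167/608)*809988 = 26694605835999/152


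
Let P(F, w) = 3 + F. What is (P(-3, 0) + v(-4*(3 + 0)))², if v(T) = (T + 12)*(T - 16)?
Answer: 0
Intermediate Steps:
v(T) = (-16 + T)*(12 + T) (v(T) = (12 + T)*(-16 + T) = (-16 + T)*(12 + T))
(P(-3, 0) + v(-4*(3 + 0)))² = ((3 - 3) + (-192 + (-4*(3 + 0))² - (-16)*(3 + 0)))² = (0 + (-192 + (-4*3)² - (-16)*3))² = (0 + (-192 + (-12)² - 4*(-12)))² = (0 + (-192 + 144 + 48))² = (0 + 0)² = 0² = 0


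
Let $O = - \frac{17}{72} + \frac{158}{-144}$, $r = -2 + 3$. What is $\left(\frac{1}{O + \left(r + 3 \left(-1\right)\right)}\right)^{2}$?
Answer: $\frac{9}{100} \approx 0.09$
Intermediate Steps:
$r = 1$
$O = - \frac{4}{3}$ ($O = \left(-17\right) \frac{1}{72} + 158 \left(- \frac{1}{144}\right) = - \frac{17}{72} - \frac{79}{72} = - \frac{4}{3} \approx -1.3333$)
$\left(\frac{1}{O + \left(r + 3 \left(-1\right)\right)}\right)^{2} = \left(\frac{1}{- \frac{4}{3} + \left(1 + 3 \left(-1\right)\right)}\right)^{2} = \left(\frac{1}{- \frac{4}{3} + \left(1 - 3\right)}\right)^{2} = \left(\frac{1}{- \frac{4}{3} - 2}\right)^{2} = \left(\frac{1}{- \frac{10}{3}}\right)^{2} = \left(- \frac{3}{10}\right)^{2} = \frac{9}{100}$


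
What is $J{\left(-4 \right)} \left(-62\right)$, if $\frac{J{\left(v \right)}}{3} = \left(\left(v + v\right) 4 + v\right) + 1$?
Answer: $6510$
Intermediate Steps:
$J{\left(v \right)} = 3 + 27 v$ ($J{\left(v \right)} = 3 \left(\left(\left(v + v\right) 4 + v\right) + 1\right) = 3 \left(\left(2 v 4 + v\right) + 1\right) = 3 \left(\left(8 v + v\right) + 1\right) = 3 \left(9 v + 1\right) = 3 \left(1 + 9 v\right) = 3 + 27 v$)
$J{\left(-4 \right)} \left(-62\right) = \left(3 + 27 \left(-4\right)\right) \left(-62\right) = \left(3 - 108\right) \left(-62\right) = \left(-105\right) \left(-62\right) = 6510$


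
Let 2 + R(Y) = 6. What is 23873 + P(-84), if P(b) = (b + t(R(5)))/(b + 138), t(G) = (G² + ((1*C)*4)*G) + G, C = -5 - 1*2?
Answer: 644483/27 ≈ 23870.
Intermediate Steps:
R(Y) = 4 (R(Y) = -2 + 6 = 4)
C = -7 (C = -5 - 2 = -7)
t(G) = G² - 27*G (t(G) = (G² + ((1*(-7))*4)*G) + G = (G² + (-7*4)*G) + G = (G² - 28*G) + G = G² - 27*G)
P(b) = (-92 + b)/(138 + b) (P(b) = (b + 4*(-27 + 4))/(b + 138) = (b + 4*(-23))/(138 + b) = (b - 92)/(138 + b) = (-92 + b)/(138 + b))
23873 + P(-84) = 23873 + (-92 - 84)/(138 - 84) = 23873 - 176/54 = 23873 + (1/54)*(-176) = 23873 - 88/27 = 644483/27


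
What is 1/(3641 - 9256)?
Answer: -1/5615 ≈ -0.00017809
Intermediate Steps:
1/(3641 - 9256) = 1/(-5615) = -1/5615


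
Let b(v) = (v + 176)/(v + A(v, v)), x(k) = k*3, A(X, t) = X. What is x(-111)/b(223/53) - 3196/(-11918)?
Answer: -869756264/56914409 ≈ -15.282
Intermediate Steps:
x(k) = 3*k
b(v) = (176 + v)/(2*v) (b(v) = (v + 176)/(v + v) = (176 + v)/((2*v)) = (176 + v)*(1/(2*v)) = (176 + v)/(2*v))
x(-111)/b(223/53) - 3196/(-11918) = (3*(-111))/(((176 + 223/53)/(2*((223/53))))) - 3196/(-11918) = -333*446/(53*(176 + 223*(1/53))) - 3196*(-1/11918) = -333*446/(53*(176 + 223/53)) + 1598/5959 = -333/((1/2)*(53/223)*(9551/53)) + 1598/5959 = -333/9551/446 + 1598/5959 = -333*446/9551 + 1598/5959 = -148518/9551 + 1598/5959 = -869756264/56914409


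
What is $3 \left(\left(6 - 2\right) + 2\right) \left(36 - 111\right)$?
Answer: $-1350$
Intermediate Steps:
$3 \left(\left(6 - 2\right) + 2\right) \left(36 - 111\right) = 3 \left(\left(6 - 2\right) + 2\right) \left(-75\right) = 3 \left(4 + 2\right) \left(-75\right) = 3 \cdot 6 \left(-75\right) = 18 \left(-75\right) = -1350$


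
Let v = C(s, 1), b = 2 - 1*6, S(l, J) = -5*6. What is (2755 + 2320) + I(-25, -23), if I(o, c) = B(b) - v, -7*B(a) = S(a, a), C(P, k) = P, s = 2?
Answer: 35541/7 ≈ 5077.3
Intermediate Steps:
S(l, J) = -30
b = -4 (b = 2 - 6 = -4)
v = 2
B(a) = 30/7 (B(a) = -1/7*(-30) = 30/7)
I(o, c) = 16/7 (I(o, c) = 30/7 - 1*2 = 30/7 - 2 = 16/7)
(2755 + 2320) + I(-25, -23) = (2755 + 2320) + 16/7 = 5075 + 16/7 = 35541/7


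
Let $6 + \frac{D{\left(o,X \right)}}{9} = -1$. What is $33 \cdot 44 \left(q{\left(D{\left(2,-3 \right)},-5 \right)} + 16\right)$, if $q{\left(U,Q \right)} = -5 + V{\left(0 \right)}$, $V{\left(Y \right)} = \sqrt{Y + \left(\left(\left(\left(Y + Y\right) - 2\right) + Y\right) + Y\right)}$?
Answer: $15972 + 1452 i \sqrt{2} \approx 15972.0 + 2053.4 i$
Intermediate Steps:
$D{\left(o,X \right)} = -63$ ($D{\left(o,X \right)} = -54 + 9 \left(-1\right) = -54 - 9 = -63$)
$V{\left(Y \right)} = \sqrt{-2 + 5 Y}$ ($V{\left(Y \right)} = \sqrt{Y + \left(\left(\left(2 Y - 2\right) + Y\right) + Y\right)} = \sqrt{Y + \left(\left(\left(-2 + 2 Y\right) + Y\right) + Y\right)} = \sqrt{Y + \left(\left(-2 + 3 Y\right) + Y\right)} = \sqrt{Y + \left(-2 + 4 Y\right)} = \sqrt{-2 + 5 Y}$)
$q{\left(U,Q \right)} = -5 + i \sqrt{2}$ ($q{\left(U,Q \right)} = -5 + \sqrt{-2 + 5 \cdot 0} = -5 + \sqrt{-2 + 0} = -5 + \sqrt{-2} = -5 + i \sqrt{2}$)
$33 \cdot 44 \left(q{\left(D{\left(2,-3 \right)},-5 \right)} + 16\right) = 33 \cdot 44 \left(\left(-5 + i \sqrt{2}\right) + 16\right) = 1452 \left(11 + i \sqrt{2}\right) = 15972 + 1452 i \sqrt{2}$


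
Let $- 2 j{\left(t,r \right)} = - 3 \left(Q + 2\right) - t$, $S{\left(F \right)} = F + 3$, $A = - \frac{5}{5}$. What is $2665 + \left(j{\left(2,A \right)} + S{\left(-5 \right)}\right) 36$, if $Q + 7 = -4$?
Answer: $2143$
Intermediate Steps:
$Q = -11$ ($Q = -7 - 4 = -11$)
$A = -1$ ($A = \left(-5\right) \frac{1}{5} = -1$)
$S{\left(F \right)} = 3 + F$
$j{\left(t,r \right)} = - \frac{27}{2} + \frac{t}{2}$ ($j{\left(t,r \right)} = - \frac{- 3 \left(-11 + 2\right) - t}{2} = - \frac{\left(-3\right) \left(-9\right) - t}{2} = - \frac{27 - t}{2} = - \frac{27}{2} + \frac{t}{2}$)
$2665 + \left(j{\left(2,A \right)} + S{\left(-5 \right)}\right) 36 = 2665 + \left(\left(- \frac{27}{2} + \frac{1}{2} \cdot 2\right) + \left(3 - 5\right)\right) 36 = 2665 + \left(\left(- \frac{27}{2} + 1\right) - 2\right) 36 = 2665 + \left(- \frac{25}{2} - 2\right) 36 = 2665 - 522 = 2143$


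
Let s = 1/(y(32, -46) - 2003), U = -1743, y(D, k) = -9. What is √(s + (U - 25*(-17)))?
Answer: I*√1333863951/1006 ≈ 36.304*I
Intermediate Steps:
s = -1/2012 (s = 1/(-9 - 2003) = 1/(-2012) = -1/2012 ≈ -0.00049702)
√(s + (U - 25*(-17))) = √(-1/2012 + (-1743 - 25*(-17))) = √(-1/2012 + (-1743 - 1*(-425))) = √(-1/2012 + (-1743 + 425)) = √(-1/2012 - 1318) = √(-2651817/2012) = I*√1333863951/1006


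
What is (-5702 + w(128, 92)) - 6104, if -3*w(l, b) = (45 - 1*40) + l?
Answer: -35551/3 ≈ -11850.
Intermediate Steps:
w(l, b) = -5/3 - l/3 (w(l, b) = -((45 - 1*40) + l)/3 = -((45 - 40) + l)/3 = -(5 + l)/3 = -5/3 - l/3)
(-5702 + w(128, 92)) - 6104 = (-5702 + (-5/3 - ⅓*128)) - 6104 = (-5702 + (-5/3 - 128/3)) - 6104 = (-5702 - 133/3) - 6104 = -17239/3 - 6104 = -35551/3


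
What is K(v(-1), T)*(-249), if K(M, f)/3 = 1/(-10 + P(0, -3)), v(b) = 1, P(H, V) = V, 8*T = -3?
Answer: 747/13 ≈ 57.462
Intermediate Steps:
T = -3/8 (T = (1/8)*(-3) = -3/8 ≈ -0.37500)
K(M, f) = -3/13 (K(M, f) = 3/(-10 - 3) = 3/(-13) = 3*(-1/13) = -3/13)
K(v(-1), T)*(-249) = -3/13*(-249) = 747/13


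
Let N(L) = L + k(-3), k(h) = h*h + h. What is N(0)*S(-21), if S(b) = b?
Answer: -126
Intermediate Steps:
k(h) = h + h² (k(h) = h² + h = h + h²)
N(L) = 6 + L (N(L) = L - 3*(1 - 3) = L - 3*(-2) = L + 6 = 6 + L)
N(0)*S(-21) = (6 + 0)*(-21) = 6*(-21) = -126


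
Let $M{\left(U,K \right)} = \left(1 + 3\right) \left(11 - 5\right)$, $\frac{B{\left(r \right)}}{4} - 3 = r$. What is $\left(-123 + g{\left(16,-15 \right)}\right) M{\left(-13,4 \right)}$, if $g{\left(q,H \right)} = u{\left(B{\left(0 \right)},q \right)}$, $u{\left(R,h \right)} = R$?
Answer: $-2664$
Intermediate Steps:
$B{\left(r \right)} = 12 + 4 r$
$M{\left(U,K \right)} = 24$ ($M{\left(U,K \right)} = 4 \cdot 6 = 24$)
$g{\left(q,H \right)} = 12$ ($g{\left(q,H \right)} = 12 + 4 \cdot 0 = 12 + 0 = 12$)
$\left(-123 + g{\left(16,-15 \right)}\right) M{\left(-13,4 \right)} = \left(-123 + 12\right) 24 = \left(-111\right) 24 = -2664$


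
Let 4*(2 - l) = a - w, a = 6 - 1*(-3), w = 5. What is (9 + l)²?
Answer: 100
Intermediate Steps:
a = 9 (a = 6 + 3 = 9)
l = 1 (l = 2 - (9 - 1*5)/4 = 2 - (9 - 5)/4 = 2 - ¼*4 = 2 - 1 = 1)
(9 + l)² = (9 + 1)² = 10² = 100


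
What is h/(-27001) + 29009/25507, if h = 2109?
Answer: 729477746/688714507 ≈ 1.0592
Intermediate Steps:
h/(-27001) + 29009/25507 = 2109/(-27001) + 29009/25507 = 2109*(-1/27001) + 29009*(1/25507) = -2109/27001 + 29009/25507 = 729477746/688714507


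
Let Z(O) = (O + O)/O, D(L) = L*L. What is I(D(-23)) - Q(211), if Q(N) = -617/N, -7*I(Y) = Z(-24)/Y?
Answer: 2284329/781333 ≈ 2.9236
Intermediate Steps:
D(L) = L²
Z(O) = 2 (Z(O) = (2*O)/O = 2)
I(Y) = -2/(7*Y)
I(D(-23)) - Q(211) = -2/(7*((-23)²)) - (-617)/211 = -2/7/529 - (-617)/211 = -2/7*1/529 - 1*(-617/211) = -2/3703 + 617/211 = 2284329/781333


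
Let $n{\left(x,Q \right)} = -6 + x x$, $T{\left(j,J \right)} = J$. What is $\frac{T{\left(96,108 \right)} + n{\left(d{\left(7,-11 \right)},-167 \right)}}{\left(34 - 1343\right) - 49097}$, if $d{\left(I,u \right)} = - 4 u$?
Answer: $- \frac{1019}{25203} \approx -0.040432$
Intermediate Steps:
$d{\left(I,u \right)} = - 4 u$
$n{\left(x,Q \right)} = -6 + x^{2}$
$\frac{T{\left(96,108 \right)} + n{\left(d{\left(7,-11 \right)},-167 \right)}}{\left(34 - 1343\right) - 49097} = \frac{108 - \left(6 - \left(\left(-4\right) \left(-11\right)\right)^{2}\right)}{\left(34 - 1343\right) - 49097} = \frac{108 - \left(6 - 44^{2}\right)}{\left(34 - 1343\right) - 49097} = \frac{108 + \left(-6 + 1936\right)}{-1309 - 49097} = \frac{108 + 1930}{-50406} = 2038 \left(- \frac{1}{50406}\right) = - \frac{1019}{25203}$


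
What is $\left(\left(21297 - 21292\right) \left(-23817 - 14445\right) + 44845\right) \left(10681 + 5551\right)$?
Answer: $-2377419880$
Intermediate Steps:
$\left(\left(21297 - 21292\right) \left(-23817 - 14445\right) + 44845\right) \left(10681 + 5551\right) = \left(5 \left(-38262\right) + 44845\right) 16232 = \left(-191310 + 44845\right) 16232 = \left(-146465\right) 16232 = -2377419880$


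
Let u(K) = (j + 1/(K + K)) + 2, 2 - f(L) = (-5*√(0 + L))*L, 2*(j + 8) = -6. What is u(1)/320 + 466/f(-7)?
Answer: 450637/5490560 + 16310*I*√7/8579 ≈ 0.082075 + 5.03*I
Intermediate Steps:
j = -11 (j = -8 + (½)*(-6) = -8 - 3 = -11)
f(L) = 2 + 5*L^(3/2) (f(L) = 2 - (-5*√(0 + L))*L = 2 - (-5*√L)*L = 2 - (-5)*L^(3/2) = 2 + 5*L^(3/2))
u(K) = -9 + 1/(2*K) (u(K) = (-11 + 1/(K + K)) + 2 = (-11 + 1/(2*K)) + 2 = -9 + 1/(2*K))
u(1)/320 + 466/f(-7) = (-9 + (½)/1)/320 + 466/(2 + 5*(-7)^(3/2)) = (-9 + (½)*1)*(1/320) + 466/(2 + 5*(-7*I*√7)) = (-9 + ½)*(1/320) + 466/(2 - 35*I*√7) = -17/2*1/320 + 466/(2 - 35*I*√7) = -17/640 + 466/(2 - 35*I*√7)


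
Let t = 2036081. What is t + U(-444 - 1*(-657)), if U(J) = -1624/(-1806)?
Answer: 262654565/129 ≈ 2.0361e+6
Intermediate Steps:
U(J) = 116/129 (U(J) = -1624*(-1/1806) = 116/129)
t + U(-444 - 1*(-657)) = 2036081 + 116/129 = 262654565/129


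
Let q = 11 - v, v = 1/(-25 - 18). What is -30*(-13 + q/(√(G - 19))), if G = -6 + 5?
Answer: 390 + 1422*I*√5/43 ≈ 390.0 + 73.946*I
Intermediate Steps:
G = -1
v = -1/43 (v = 1/(-43) = -1/43 ≈ -0.023256)
q = 474/43 (q = 11 - 1*(-1/43) = 11 + 1/43 = 474/43 ≈ 11.023)
-30*(-13 + q/(√(G - 19))) = -30*(-13 + 474/(43*(√(-1 - 19)))) = -30*(-13 + 474/(43*(√(-20)))) = -30*(-13 + 474/(43*((2*I*√5)))) = -30*(-13 + 474*(-I*√5/10)/43) = -30*(-13 - 237*I*√5/215) = 390 + 1422*I*√5/43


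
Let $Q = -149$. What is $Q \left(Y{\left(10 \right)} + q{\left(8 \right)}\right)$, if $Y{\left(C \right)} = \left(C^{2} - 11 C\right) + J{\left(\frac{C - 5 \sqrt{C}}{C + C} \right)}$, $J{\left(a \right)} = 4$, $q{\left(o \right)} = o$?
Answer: $-298$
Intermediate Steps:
$Y{\left(C \right)} = 4 + C^{2} - 11 C$ ($Y{\left(C \right)} = \left(C^{2} - 11 C\right) + 4 = 4 + C^{2} - 11 C$)
$Q \left(Y{\left(10 \right)} + q{\left(8 \right)}\right) = - 149 \left(\left(4 + 10^{2} - 110\right) + 8\right) = - 149 \left(\left(4 + 100 - 110\right) + 8\right) = - 149 \left(-6 + 8\right) = \left(-149\right) 2 = -298$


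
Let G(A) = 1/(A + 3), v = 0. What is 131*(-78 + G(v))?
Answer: -30523/3 ≈ -10174.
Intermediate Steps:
G(A) = 1/(3 + A)
131*(-78 + G(v)) = 131*(-78 + 1/(3 + 0)) = 131*(-78 + 1/3) = 131*(-78 + ⅓) = 131*(-233/3) = -30523/3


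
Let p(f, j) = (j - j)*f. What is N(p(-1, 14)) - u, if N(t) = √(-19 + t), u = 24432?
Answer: -24432 + I*√19 ≈ -24432.0 + 4.3589*I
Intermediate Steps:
p(f, j) = 0 (p(f, j) = 0*f = 0)
N(p(-1, 14)) - u = √(-19 + 0) - 1*24432 = √(-19) - 24432 = I*√19 - 24432 = -24432 + I*√19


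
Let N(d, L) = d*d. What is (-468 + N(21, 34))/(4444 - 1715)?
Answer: -27/2729 ≈ -0.0098937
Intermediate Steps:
N(d, L) = d²
(-468 + N(21, 34))/(4444 - 1715) = (-468 + 21²)/(4444 - 1715) = (-468 + 441)/2729 = -27*1/2729 = -27/2729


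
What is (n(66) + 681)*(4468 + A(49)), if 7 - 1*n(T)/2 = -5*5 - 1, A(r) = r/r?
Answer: 3338343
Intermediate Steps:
A(r) = 1
n(T) = 66 (n(T) = 14 - 2*(-5*5 - 1) = 14 - 2*(-25 - 1) = 14 - 2*(-26) = 14 + 52 = 66)
(n(66) + 681)*(4468 + A(49)) = (66 + 681)*(4468 + 1) = 747*4469 = 3338343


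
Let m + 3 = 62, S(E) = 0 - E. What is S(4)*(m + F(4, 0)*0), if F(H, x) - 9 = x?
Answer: -236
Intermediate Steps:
F(H, x) = 9 + x
S(E) = -E
m = 59 (m = -3 + 62 = 59)
S(4)*(m + F(4, 0)*0) = (-1*4)*(59 + (9 + 0)*0) = -4*(59 + 9*0) = -4*(59 + 0) = -4*59 = -236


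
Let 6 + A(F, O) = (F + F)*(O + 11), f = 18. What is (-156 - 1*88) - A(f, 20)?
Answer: -1354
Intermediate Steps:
A(F, O) = -6 + 2*F*(11 + O) (A(F, O) = -6 + (F + F)*(O + 11) = -6 + (2*F)*(11 + O) = -6 + 2*F*(11 + O))
(-156 - 1*88) - A(f, 20) = (-156 - 1*88) - (-6 + 22*18 + 2*18*20) = (-156 - 88) - (-6 + 396 + 720) = -244 - 1*1110 = -244 - 1110 = -1354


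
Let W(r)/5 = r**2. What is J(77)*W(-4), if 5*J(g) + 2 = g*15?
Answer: 18448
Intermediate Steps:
J(g) = -2/5 + 3*g (J(g) = -2/5 + (g*15)/5 = -2/5 + (15*g)/5 = -2/5 + 3*g)
W(r) = 5*r**2
J(77)*W(-4) = (-2/5 + 3*77)*(5*(-4)**2) = (-2/5 + 231)*(5*16) = (1153/5)*80 = 18448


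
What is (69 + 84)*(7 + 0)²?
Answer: 7497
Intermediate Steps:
(69 + 84)*(7 + 0)² = 153*7² = 153*49 = 7497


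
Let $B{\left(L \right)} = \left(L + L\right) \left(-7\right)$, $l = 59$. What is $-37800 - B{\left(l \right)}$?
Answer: $-36974$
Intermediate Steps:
$B{\left(L \right)} = - 14 L$ ($B{\left(L \right)} = 2 L \left(-7\right) = - 14 L$)
$-37800 - B{\left(l \right)} = -37800 - \left(-14\right) 59 = -37800 - -826 = -37800 + 826 = -36974$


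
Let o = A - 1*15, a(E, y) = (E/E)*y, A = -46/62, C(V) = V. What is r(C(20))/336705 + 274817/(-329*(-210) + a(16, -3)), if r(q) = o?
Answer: 956155427693/240373362795 ≈ 3.9778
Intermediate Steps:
A = -23/31 (A = -46*1/62 = -23/31 ≈ -0.74194)
a(E, y) = y (a(E, y) = 1*y = y)
o = -488/31 (o = -23/31 - 1*15 = -23/31 - 15 = -488/31 ≈ -15.742)
r(q) = -488/31
r(C(20))/336705 + 274817/(-329*(-210) + a(16, -3)) = -488/31/336705 + 274817/(-329*(-210) - 3) = -488/31*1/336705 + 274817/(69090 - 3) = -488/10437855 + 274817/69087 = 956155427693/240373362795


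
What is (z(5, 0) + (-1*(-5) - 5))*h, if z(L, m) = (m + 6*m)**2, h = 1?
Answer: 0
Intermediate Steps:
z(L, m) = 49*m**2 (z(L, m) = (7*m)**2 = 49*m**2)
(z(5, 0) + (-1*(-5) - 5))*h = (49*0**2 + (-1*(-5) - 5))*1 = (49*0 + (5 - 5))*1 = (0 + 0)*1 = 0*1 = 0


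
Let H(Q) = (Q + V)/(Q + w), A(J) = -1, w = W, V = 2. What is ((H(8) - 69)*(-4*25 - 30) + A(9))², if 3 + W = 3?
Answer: 310217769/4 ≈ 7.7554e+7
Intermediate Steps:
W = 0 (W = -3 + 3 = 0)
w = 0
H(Q) = (2 + Q)/Q (H(Q) = (Q + 2)/(Q + 0) = (2 + Q)/Q)
((H(8) - 69)*(-4*25 - 30) + A(9))² = (((2 + 8)/8 - 69)*(-4*25 - 30) - 1)² = (((⅛)*10 - 69)*(-100 - 30) - 1)² = ((5/4 - 69)*(-130) - 1)² = (-271/4*(-130) - 1)² = (17615/2 - 1)² = (17613/2)² = 310217769/4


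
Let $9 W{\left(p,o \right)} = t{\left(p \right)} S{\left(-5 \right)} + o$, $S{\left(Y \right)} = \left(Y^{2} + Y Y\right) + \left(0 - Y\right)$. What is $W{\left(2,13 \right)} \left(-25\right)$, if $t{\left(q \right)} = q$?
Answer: $- \frac{1025}{3} \approx -341.67$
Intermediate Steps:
$S{\left(Y \right)} = - Y + 2 Y^{2}$ ($S{\left(Y \right)} = \left(Y^{2} + Y^{2}\right) - Y = 2 Y^{2} - Y = - Y + 2 Y^{2}$)
$W{\left(p,o \right)} = \frac{o}{9} + \frac{55 p}{9}$ ($W{\left(p,o \right)} = \frac{p \left(- 5 \left(-1 + 2 \left(-5\right)\right)\right) + o}{9} = \frac{p \left(- 5 \left(-1 - 10\right)\right) + o}{9} = \frac{p \left(\left(-5\right) \left(-11\right)\right) + o}{9} = \frac{p 55 + o}{9} = \frac{55 p + o}{9} = \frac{o + 55 p}{9} = \frac{o}{9} + \frac{55 p}{9}$)
$W{\left(2,13 \right)} \left(-25\right) = \left(\frac{1}{9} \cdot 13 + \frac{55}{9} \cdot 2\right) \left(-25\right) = \left(\frac{13}{9} + \frac{110}{9}\right) \left(-25\right) = \frac{41}{3} \left(-25\right) = - \frac{1025}{3}$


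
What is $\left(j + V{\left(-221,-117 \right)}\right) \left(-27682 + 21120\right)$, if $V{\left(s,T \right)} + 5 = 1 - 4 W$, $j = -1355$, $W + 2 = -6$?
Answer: $8707774$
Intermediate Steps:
$W = -8$ ($W = -2 - 6 = -8$)
$V{\left(s,T \right)} = 28$ ($V{\left(s,T \right)} = -5 + \left(1 - -32\right) = -5 + \left(1 + 32\right) = -5 + 33 = 28$)
$\left(j + V{\left(-221,-117 \right)}\right) \left(-27682 + 21120\right) = \left(-1355 + 28\right) \left(-27682 + 21120\right) = \left(-1327\right) \left(-6562\right) = 8707774$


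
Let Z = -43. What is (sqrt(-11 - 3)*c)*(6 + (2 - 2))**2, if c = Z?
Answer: -1548*I*sqrt(14) ≈ -5792.1*I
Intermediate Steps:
c = -43
(sqrt(-11 - 3)*c)*(6 + (2 - 2))**2 = (sqrt(-11 - 3)*(-43))*(6 + (2 - 2))**2 = (sqrt(-14)*(-43))*(6 + 0)**2 = ((I*sqrt(14))*(-43))*6**2 = -43*I*sqrt(14)*36 = -1548*I*sqrt(14)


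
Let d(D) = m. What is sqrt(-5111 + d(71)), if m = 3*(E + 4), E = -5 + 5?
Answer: I*sqrt(5099) ≈ 71.407*I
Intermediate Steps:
E = 0
m = 12 (m = 3*(0 + 4) = 3*4 = 12)
d(D) = 12
sqrt(-5111 + d(71)) = sqrt(-5111 + 12) = sqrt(-5099) = I*sqrt(5099)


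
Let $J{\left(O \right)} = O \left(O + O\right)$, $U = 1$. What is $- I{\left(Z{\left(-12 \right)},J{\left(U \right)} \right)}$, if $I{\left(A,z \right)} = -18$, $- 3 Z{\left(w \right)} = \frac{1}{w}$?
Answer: $18$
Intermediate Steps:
$Z{\left(w \right)} = - \frac{1}{3 w}$
$J{\left(O \right)} = 2 O^{2}$ ($J{\left(O \right)} = O 2 O = 2 O^{2}$)
$- I{\left(Z{\left(-12 \right)},J{\left(U \right)} \right)} = \left(-1\right) \left(-18\right) = 18$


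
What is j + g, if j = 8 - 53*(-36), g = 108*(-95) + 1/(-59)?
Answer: -492297/59 ≈ -8344.0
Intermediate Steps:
g = -605341/59 (g = -10260 - 1/59 = -605341/59 ≈ -10260.)
j = 1916 (j = 8 + 1908 = 1916)
j + g = 1916 - 605341/59 = -492297/59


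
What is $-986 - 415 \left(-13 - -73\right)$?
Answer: $-25886$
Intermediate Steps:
$-986 - 415 \left(-13 - -73\right) = -986 - 415 \left(-13 + 73\right) = -986 - 24900 = -25886$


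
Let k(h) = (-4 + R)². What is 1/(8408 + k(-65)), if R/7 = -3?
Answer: 1/9033 ≈ 0.00011071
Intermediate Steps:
R = -21 (R = 7*(-3) = -21)
k(h) = 625 (k(h) = (-4 - 21)² = (-25)² = 625)
1/(8408 + k(-65)) = 1/(8408 + 625) = 1/9033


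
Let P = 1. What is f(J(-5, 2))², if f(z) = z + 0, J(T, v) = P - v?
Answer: 1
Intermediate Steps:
J(T, v) = 1 - v
f(z) = z
f(J(-5, 2))² = (1 - 1*2)² = (1 - 2)² = (-1)² = 1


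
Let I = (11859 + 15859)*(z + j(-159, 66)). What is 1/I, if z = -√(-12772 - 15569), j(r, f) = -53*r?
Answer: 2809/656386909020 + I*√3149/656386909020 ≈ 4.2795e-9 + 8.5492e-11*I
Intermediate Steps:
j(r, f) = -53*r
z = -3*I*√3149 (z = -√(-28341) = -3*I*√3149 ≈ -168.35*I)
I = 233579586 - 83154*I*√3149 (I = (11859 + 15859)*(-3*I*√3149 - 53*(-159)) = 27718*(-3*I*√3149 + 8427) = 27718*(8427 - 3*I*√3149) = 233579586 - 83154*I*√3149 ≈ 2.3358e+8 - 4.6663e+6*I)
1/I = 1/(233579586 - 83154*I*√3149)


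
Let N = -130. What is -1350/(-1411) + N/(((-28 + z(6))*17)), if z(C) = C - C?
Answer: 24295/19754 ≈ 1.2299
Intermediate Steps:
z(C) = 0
-1350/(-1411) + N/(((-28 + z(6))*17)) = -1350/(-1411) - 130*1/(17*(-28 + 0)) = -1350*(-1/1411) - 130/((-28*17)) = 1350/1411 - 130/(-476) = 1350/1411 - 130*(-1/476) = 1350/1411 + 65/238 = 24295/19754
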